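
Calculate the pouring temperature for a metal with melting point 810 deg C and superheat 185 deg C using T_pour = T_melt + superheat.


Formula: T_pour = T_melt + Superheat
T_pour = 810 + 185 = 995 deg C

995 deg C


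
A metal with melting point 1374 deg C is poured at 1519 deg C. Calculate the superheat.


Formula: Superheat = T_pour - T_melt
Superheat = 1519 - 1374 = 145 deg C


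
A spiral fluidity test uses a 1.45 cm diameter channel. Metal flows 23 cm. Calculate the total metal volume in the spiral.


Formula: V = pi * (d/2)^2 * L  (cylinder volume)
Radius = 1.45/2 = 0.725 cm
V = pi * 0.725^2 * 23 = 37.9799 cm^3

37.9799 cm^3


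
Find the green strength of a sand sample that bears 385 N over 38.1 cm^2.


Formula: Compressive Strength = Force / Area
Strength = 385 N / 38.1 cm^2 = 10.1050 N/cm^2

Answer: 10.1050 N/cm^2


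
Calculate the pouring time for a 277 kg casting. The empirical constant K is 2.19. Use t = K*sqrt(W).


Formula: t = K * sqrt(W)
sqrt(W) = sqrt(277) = 16.64332
t = 2.19 * 16.64332 = 36.4489 s


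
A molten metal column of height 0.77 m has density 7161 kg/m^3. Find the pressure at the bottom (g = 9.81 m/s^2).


Formula: P = rho * g * h
rho * g = 7161 * 9.81 = 70249.41 N/m^3
P = 70249.41 * 0.77 = 54092.0457 Pa

54092.0457 Pa


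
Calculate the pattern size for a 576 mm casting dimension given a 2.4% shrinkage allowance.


Formula: L_pattern = L_casting * (1 + shrinkage_rate/100)
Shrinkage factor = 1 + 2.4/100 = 1.024
L_pattern = 576 mm * 1.024 = 589.8240 mm


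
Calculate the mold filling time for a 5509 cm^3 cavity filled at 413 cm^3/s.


Formula: t_fill = V_mold / Q_flow
t = 5509 cm^3 / 413 cm^3/s = 13.3390 s

Answer: 13.3390 s


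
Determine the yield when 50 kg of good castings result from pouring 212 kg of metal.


Formula: Casting Yield = (W_good / W_total) * 100
Yield = (50 kg / 212 kg) * 100 = 23.5849%

Final answer: 23.5849%


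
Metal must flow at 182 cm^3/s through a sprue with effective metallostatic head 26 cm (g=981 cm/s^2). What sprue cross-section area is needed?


Formula: v = sqrt(2*g*h), A = Q/v
Velocity: v = sqrt(2 * 981 * 26) = sqrt(51012) = 225.8584 cm/s
Sprue area: A = Q / v = 182 / 225.8584 = 0.8058 cm^2

0.8058 cm^2


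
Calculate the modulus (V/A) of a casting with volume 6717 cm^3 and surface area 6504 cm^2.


Formula: Casting Modulus M = V / A
M = 6717 cm^3 / 6504 cm^2 = 1.0327 cm

1.0327 cm


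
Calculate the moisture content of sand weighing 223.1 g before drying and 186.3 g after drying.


Formula: MC = (W_wet - W_dry) / W_wet * 100
Water mass = 223.1 - 186.3 = 36.8 g
MC = 36.8 / 223.1 * 100 = 16.4948%

Answer: 16.4948%


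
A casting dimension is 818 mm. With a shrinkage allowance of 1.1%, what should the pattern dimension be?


Formula: L_pattern = L_casting * (1 + shrinkage_rate/100)
Shrinkage factor = 1 + 1.1/100 = 1.011
L_pattern = 818 mm * 1.011 = 826.9980 mm

Answer: 826.9980 mm


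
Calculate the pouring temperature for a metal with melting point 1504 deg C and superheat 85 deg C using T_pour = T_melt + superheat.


Formula: T_pour = T_melt + Superheat
T_pour = 1504 + 85 = 1589 deg C

1589 deg C


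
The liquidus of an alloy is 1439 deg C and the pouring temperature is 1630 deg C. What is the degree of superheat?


Formula: Superheat = T_pour - T_melt
Superheat = 1630 - 1439 = 191 deg C

Answer: 191 deg C


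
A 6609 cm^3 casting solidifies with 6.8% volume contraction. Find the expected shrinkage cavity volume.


Formula: V_shrink = V_casting * shrinkage_pct / 100
V_shrink = 6609 cm^3 * 6.8 / 100 = 449.4120 cm^3

449.4120 cm^3


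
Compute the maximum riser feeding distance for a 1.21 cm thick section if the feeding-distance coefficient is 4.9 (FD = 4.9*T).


Formula: FD = 4.9 * T  (riser feeding-distance rule)
FD = 4.9 * 1.21 cm = 5.9290 cm

Final answer: 5.9290 cm


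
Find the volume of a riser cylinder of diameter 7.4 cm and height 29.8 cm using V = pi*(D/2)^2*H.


Formula: V = pi * (D/2)^2 * H  (cylinder volume)
Radius = D/2 = 7.4/2 = 3.7 cm
V = pi * 3.7^2 * 29.8 = 1281.6504 cm^3

Answer: 1281.6504 cm^3


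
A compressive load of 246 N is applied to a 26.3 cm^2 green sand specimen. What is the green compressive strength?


Formula: Compressive Strength = Force / Area
Strength = 246 N / 26.3 cm^2 = 9.3536 N/cm^2

Answer: 9.3536 N/cm^2


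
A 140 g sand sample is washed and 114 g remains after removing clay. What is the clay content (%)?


Formula: Clay% = (W_total - W_washed) / W_total * 100
Clay mass = 140 - 114 = 26 g
Clay% = 26 / 140 * 100 = 18.5714%

Final answer: 18.5714%


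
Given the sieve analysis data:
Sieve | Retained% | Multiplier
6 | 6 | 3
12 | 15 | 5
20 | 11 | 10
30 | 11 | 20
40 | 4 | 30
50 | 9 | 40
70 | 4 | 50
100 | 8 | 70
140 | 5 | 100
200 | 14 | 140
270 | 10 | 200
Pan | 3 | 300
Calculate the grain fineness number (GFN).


Formula: GFN = sum(pct * multiplier) / sum(pct)
sum(pct * multiplier) = 7023
sum(pct) = 100
GFN = 7023 / 100 = 70.23

70.23


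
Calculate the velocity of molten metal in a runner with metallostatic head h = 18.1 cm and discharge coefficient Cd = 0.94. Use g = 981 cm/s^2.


Formula: v = Cd * sqrt(2 * g * h)  (Torricelli with discharge coefficient)
2*g*h = 2 * 981 * 18.1 = 35512.2 cm^2/s^2
sqrt(35512.2) = 188.44681 cm/s
v = 0.94 * 188.44681 = 177.1400 cm/s

177.1400 cm/s


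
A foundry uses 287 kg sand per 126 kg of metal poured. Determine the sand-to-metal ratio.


Formula: Sand-to-Metal Ratio = W_sand / W_metal
Ratio = 287 kg / 126 kg = 2.2778

Answer: 2.2778


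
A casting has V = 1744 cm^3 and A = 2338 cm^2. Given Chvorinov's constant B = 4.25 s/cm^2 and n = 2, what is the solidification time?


Formula: t_s = B * (V/A)^n  (Chvorinov's rule, n=2)
Modulus M = V/A = 1744/2338 = 0.745937 cm
M^2 = 0.745937^2 = 0.556422 cm^2
t_s = 4.25 * 0.556422 = 2.3648 s

Answer: 2.3648 s


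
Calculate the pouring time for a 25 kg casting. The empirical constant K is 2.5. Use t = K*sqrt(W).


Formula: t = K * sqrt(W)
sqrt(W) = sqrt(25) = 5.00000
t = 2.5 * 5.00000 = 12.5000 s

Answer: 12.5000 s


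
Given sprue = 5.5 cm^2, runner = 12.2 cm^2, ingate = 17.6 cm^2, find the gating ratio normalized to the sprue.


Sprue:Runner:Ingate = 1 : 12.2/5.5 : 17.6/5.5 = 1:2.22:3.20

1:2.22:3.20


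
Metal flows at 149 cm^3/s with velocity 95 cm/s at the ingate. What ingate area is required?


Formula: A_ingate = Q / v  (continuity equation)
A = 149 cm^3/s / 95 cm/s = 1.5684 cm^2

1.5684 cm^2


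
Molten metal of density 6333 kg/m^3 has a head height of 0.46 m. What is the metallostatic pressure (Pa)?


Formula: P = rho * g * h
rho * g = 6333 * 9.81 = 62126.73 N/m^3
P = 62126.73 * 0.46 = 28578.2958 Pa

28578.2958 Pa


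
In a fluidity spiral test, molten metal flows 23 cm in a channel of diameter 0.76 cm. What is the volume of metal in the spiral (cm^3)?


Formula: V = pi * (d/2)^2 * L  (cylinder volume)
Radius = 0.76/2 = 0.38 cm
V = pi * 0.38^2 * 23 = 10.4339 cm^3

Final answer: 10.4339 cm^3


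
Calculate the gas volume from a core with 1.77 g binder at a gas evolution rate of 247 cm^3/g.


Formula: V_gas = W_binder * gas_evolution_rate
V = 1.77 g * 247 cm^3/g = 437.1900 cm^3

Answer: 437.1900 cm^3


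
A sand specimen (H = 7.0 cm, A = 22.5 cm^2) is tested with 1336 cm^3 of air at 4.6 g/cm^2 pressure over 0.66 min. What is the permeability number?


Formula: Permeability Number P = (V * H) / (p * A * t)
Numerator: V * H = 1336 * 7.0 = 9352.0
Denominator: p * A * t = 4.6 * 22.5 * 0.66 = 68.31
P = 9352.0 / 68.31 = 136.9053

136.9053


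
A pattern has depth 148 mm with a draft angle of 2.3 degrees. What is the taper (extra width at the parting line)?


Formula: taper = depth * tan(draft_angle)
tan(2.3 deg) = 0.0401641
taper = 148 mm * 0.0401641 = 5.9443 mm


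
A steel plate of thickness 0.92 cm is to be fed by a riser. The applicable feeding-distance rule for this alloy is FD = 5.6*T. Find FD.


Formula: FD = 5.6 * T  (riser feeding-distance rule)
FD = 5.6 * 0.92 cm = 5.1520 cm

Answer: 5.1520 cm


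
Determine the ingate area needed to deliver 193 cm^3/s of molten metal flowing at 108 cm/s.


Formula: A_ingate = Q / v  (continuity equation)
A = 193 cm^3/s / 108 cm/s = 1.7870 cm^2

Final answer: 1.7870 cm^2


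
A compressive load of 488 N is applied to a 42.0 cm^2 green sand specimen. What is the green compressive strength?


Formula: Compressive Strength = Force / Area
Strength = 488 N / 42.0 cm^2 = 11.6190 N/cm^2

Final answer: 11.6190 N/cm^2


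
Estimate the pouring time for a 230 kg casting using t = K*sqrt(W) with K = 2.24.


Formula: t = K * sqrt(W)
sqrt(W) = sqrt(230) = 15.16575
t = 2.24 * 15.16575 = 33.9713 s


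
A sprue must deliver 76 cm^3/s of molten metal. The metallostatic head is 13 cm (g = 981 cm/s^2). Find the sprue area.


Formula: v = sqrt(2*g*h), A = Q/v
Velocity: v = sqrt(2 * 981 * 13) = sqrt(25506) = 159.7060 cm/s
Sprue area: A = Q / v = 76 / 159.7060 = 0.4759 cm^2

Final answer: 0.4759 cm^2


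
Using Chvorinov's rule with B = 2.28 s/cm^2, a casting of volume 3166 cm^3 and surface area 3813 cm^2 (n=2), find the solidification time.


Formula: t_s = B * (V/A)^n  (Chvorinov's rule, n=2)
Modulus M = V/A = 3166/3813 = 0.830317 cm
M^2 = 0.830317^2 = 0.689426 cm^2
t_s = 2.28 * 0.689426 = 1.5719 s


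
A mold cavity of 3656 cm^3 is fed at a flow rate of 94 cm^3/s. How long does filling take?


Formula: t_fill = V_mold / Q_flow
t = 3656 cm^3 / 94 cm^3/s = 38.8936 s

38.8936 s


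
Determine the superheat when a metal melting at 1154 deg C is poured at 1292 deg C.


Formula: Superheat = T_pour - T_melt
Superheat = 1292 - 1154 = 138 deg C

138 deg C


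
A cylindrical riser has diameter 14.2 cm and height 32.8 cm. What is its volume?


Formula: V = pi * (D/2)^2 * H  (cylinder volume)
Radius = D/2 = 14.2/2 = 7.1 cm
V = pi * 7.1^2 * 32.8 = 5194.4601 cm^3


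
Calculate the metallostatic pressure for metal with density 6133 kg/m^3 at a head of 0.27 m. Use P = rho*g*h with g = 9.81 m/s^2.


Formula: P = rho * g * h
rho * g = 6133 * 9.81 = 60164.73 N/m^3
P = 60164.73 * 0.27 = 16244.4771 Pa

16244.4771 Pa


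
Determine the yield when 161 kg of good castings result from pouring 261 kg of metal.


Formula: Casting Yield = (W_good / W_total) * 100
Yield = (161 kg / 261 kg) * 100 = 61.6858%


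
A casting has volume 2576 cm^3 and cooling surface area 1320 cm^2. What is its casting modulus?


Formula: Casting Modulus M = V / A
M = 2576 cm^3 / 1320 cm^2 = 1.9515 cm

Answer: 1.9515 cm


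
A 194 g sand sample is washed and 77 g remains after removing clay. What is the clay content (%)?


Formula: Clay% = (W_total - W_washed) / W_total * 100
Clay mass = 194 - 77 = 117 g
Clay% = 117 / 194 * 100 = 60.3093%

60.3093%


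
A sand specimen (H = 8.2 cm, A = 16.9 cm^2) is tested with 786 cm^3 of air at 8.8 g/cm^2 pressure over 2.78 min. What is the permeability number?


Formula: Permeability Number P = (V * H) / (p * A * t)
Numerator: V * H = 786 * 8.2 = 6445.2
Denominator: p * A * t = 8.8 * 16.9 * 2.78 = 413.4416
P = 6445.2 / 413.4416 = 15.5891

15.5891


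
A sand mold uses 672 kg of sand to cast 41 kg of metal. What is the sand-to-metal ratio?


Formula: Sand-to-Metal Ratio = W_sand / W_metal
Ratio = 672 kg / 41 kg = 16.3902

16.3902


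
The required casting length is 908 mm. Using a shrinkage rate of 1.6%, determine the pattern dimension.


Formula: L_pattern = L_casting * (1 + shrinkage_rate/100)
Shrinkage factor = 1 + 1.6/100 = 1.016
L_pattern = 908 mm * 1.016 = 922.5280 mm


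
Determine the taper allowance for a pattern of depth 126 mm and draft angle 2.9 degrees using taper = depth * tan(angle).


Formula: taper = depth * tan(draft_angle)
tan(2.9 deg) = 0.0506578
taper = 126 mm * 0.0506578 = 6.3829 mm


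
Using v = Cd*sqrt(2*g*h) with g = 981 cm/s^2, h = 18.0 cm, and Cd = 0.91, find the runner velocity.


Formula: v = Cd * sqrt(2 * g * h)  (Torricelli with discharge coefficient)
2*g*h = 2 * 981 * 18.0 = 35316.0 cm^2/s^2
sqrt(35316.0) = 187.92552 cm/s
v = 0.91 * 187.92552 = 171.0122 cm/s

Answer: 171.0122 cm/s


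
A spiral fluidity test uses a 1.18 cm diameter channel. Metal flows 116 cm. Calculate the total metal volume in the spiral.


Formula: V = pi * (d/2)^2 * L  (cylinder volume)
Radius = 1.18/2 = 0.59 cm
V = pi * 0.59^2 * 116 = 126.8563 cm^3

126.8563 cm^3


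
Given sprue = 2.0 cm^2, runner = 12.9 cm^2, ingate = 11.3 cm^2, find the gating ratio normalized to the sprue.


Sprue:Runner:Ingate = 1 : 12.9/2.0 : 11.3/2.0 = 1:6.45:5.65

1:6.45:5.65


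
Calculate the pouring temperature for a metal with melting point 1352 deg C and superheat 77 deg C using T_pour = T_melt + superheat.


Formula: T_pour = T_melt + Superheat
T_pour = 1352 + 77 = 1429 deg C

Final answer: 1429 deg C


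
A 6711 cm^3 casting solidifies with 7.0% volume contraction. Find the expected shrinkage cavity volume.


Formula: V_shrink = V_casting * shrinkage_pct / 100
V_shrink = 6711 cm^3 * 7.0 / 100 = 469.7700 cm^3

469.7700 cm^3


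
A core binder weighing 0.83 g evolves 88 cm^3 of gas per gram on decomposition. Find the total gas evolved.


Formula: V_gas = W_binder * gas_evolution_rate
V = 0.83 g * 88 cm^3/g = 73.0400 cm^3

Final answer: 73.0400 cm^3


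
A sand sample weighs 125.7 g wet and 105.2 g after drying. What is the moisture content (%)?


Formula: MC = (W_wet - W_dry) / W_wet * 100
Water mass = 125.7 - 105.2 = 20.5 g
MC = 20.5 / 125.7 * 100 = 16.3087%


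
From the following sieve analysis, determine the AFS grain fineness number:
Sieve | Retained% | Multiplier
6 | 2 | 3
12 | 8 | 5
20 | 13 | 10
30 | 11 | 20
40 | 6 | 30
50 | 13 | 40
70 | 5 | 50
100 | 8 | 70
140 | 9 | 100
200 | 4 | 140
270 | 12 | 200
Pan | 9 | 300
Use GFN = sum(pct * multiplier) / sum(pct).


Formula: GFN = sum(pct * multiplier) / sum(pct)
sum(pct * multiplier) = 8466
sum(pct) = 100
GFN = 8466 / 100 = 84.66

Answer: 84.66


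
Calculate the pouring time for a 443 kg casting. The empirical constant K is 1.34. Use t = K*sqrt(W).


Formula: t = K * sqrt(W)
sqrt(W) = sqrt(443) = 21.04757
t = 1.34 * 21.04757 = 28.2037 s

28.2037 s


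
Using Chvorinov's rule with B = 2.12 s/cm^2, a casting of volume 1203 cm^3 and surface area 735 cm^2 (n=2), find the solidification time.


Formula: t_s = B * (V/A)^n  (Chvorinov's rule, n=2)
Modulus M = V/A = 1203/735 = 1.636735 cm
M^2 = 1.636735^2 = 2.678901 cm^2
t_s = 2.12 * 2.678901 = 5.6793 s

Final answer: 5.6793 s


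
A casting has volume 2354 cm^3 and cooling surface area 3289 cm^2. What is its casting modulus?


Formula: Casting Modulus M = V / A
M = 2354 cm^3 / 3289 cm^2 = 0.7157 cm


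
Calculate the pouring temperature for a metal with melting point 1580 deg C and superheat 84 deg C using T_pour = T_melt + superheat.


Formula: T_pour = T_melt + Superheat
T_pour = 1580 + 84 = 1664 deg C

Final answer: 1664 deg C


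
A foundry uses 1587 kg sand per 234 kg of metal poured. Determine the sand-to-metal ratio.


Formula: Sand-to-Metal Ratio = W_sand / W_metal
Ratio = 1587 kg / 234 kg = 6.7821

Answer: 6.7821


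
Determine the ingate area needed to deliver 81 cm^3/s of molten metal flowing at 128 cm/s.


Formula: A_ingate = Q / v  (continuity equation)
A = 81 cm^3/s / 128 cm/s = 0.6328 cm^2

Answer: 0.6328 cm^2


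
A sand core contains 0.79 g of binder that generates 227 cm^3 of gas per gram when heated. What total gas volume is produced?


Formula: V_gas = W_binder * gas_evolution_rate
V = 0.79 g * 227 cm^3/g = 179.3300 cm^3

Answer: 179.3300 cm^3


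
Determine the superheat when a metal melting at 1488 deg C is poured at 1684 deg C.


Formula: Superheat = T_pour - T_melt
Superheat = 1684 - 1488 = 196 deg C


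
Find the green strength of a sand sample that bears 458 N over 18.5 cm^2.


Formula: Compressive Strength = Force / Area
Strength = 458 N / 18.5 cm^2 = 24.7568 N/cm^2


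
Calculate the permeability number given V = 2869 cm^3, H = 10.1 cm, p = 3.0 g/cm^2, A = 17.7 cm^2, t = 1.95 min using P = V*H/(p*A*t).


Formula: Permeability Number P = (V * H) / (p * A * t)
Numerator: V * H = 2869 * 10.1 = 28976.9
Denominator: p * A * t = 3.0 * 17.7 * 1.95 = 103.545
P = 28976.9 / 103.545 = 279.8484

Final answer: 279.8484


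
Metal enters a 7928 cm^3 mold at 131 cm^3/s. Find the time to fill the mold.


Formula: t_fill = V_mold / Q_flow
t = 7928 cm^3 / 131 cm^3/s = 60.5191 s

60.5191 s


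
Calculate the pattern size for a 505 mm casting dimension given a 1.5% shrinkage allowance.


Formula: L_pattern = L_casting * (1 + shrinkage_rate/100)
Shrinkage factor = 1 + 1.5/100 = 1.015
L_pattern = 505 mm * 1.015 = 512.5750 mm

Answer: 512.5750 mm


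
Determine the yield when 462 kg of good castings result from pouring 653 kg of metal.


Formula: Casting Yield = (W_good / W_total) * 100
Yield = (462 kg / 653 kg) * 100 = 70.7504%


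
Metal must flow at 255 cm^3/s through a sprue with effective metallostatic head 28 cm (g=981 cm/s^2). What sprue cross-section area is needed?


Formula: v = sqrt(2*g*h), A = Q/v
Velocity: v = sqrt(2 * 981 * 28) = sqrt(54936) = 234.3843 cm/s
Sprue area: A = Q / v = 255 / 234.3843 = 1.0880 cm^2

Answer: 1.0880 cm^2


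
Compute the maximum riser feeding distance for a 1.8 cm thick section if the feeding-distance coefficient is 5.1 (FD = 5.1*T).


Formula: FD = 5.1 * T  (riser feeding-distance rule)
FD = 5.1 * 1.8 cm = 9.1800 cm

9.1800 cm


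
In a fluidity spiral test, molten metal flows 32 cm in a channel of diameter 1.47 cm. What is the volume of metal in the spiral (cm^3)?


Formula: V = pi * (d/2)^2 * L  (cylinder volume)
Radius = 1.47/2 = 0.735 cm
V = pi * 0.735^2 * 32 = 54.3093 cm^3

54.3093 cm^3


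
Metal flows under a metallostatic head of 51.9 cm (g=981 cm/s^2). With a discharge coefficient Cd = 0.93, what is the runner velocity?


Formula: v = Cd * sqrt(2 * g * h)  (Torricelli with discharge coefficient)
2*g*h = 2 * 981 * 51.9 = 101827.8 cm^2/s^2
sqrt(101827.8) = 319.10469 cm/s
v = 0.93 * 319.10469 = 296.7674 cm/s


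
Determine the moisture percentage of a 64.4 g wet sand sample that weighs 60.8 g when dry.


Formula: MC = (W_wet - W_dry) / W_wet * 100
Water mass = 64.4 - 60.8 = 3.6 g
MC = 3.6 / 64.4 * 100 = 5.5901%

Answer: 5.5901%


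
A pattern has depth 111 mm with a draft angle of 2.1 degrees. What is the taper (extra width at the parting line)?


Formula: taper = depth * tan(draft_angle)
tan(2.1 deg) = 0.0366683
taper = 111 mm * 0.0366683 = 4.0702 mm


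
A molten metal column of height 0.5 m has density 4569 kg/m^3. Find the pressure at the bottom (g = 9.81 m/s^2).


Formula: P = rho * g * h
rho * g = 4569 * 9.81 = 44821.89 N/m^3
P = 44821.89 * 0.5 = 22410.9450 Pa

Answer: 22410.9450 Pa


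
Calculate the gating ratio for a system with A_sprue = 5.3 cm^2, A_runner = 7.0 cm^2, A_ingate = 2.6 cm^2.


Sprue:Runner:Ingate = 1 : 7.0/5.3 : 2.6/5.3 = 1:1.32:0.49

1:1.32:0.49


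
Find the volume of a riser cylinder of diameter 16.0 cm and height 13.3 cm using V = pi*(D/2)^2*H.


Formula: V = pi * (D/2)^2 * H  (cylinder volume)
Radius = D/2 = 16.0/2 = 8.0 cm
V = pi * 8.0^2 * 13.3 = 2674.1237 cm^3

Final answer: 2674.1237 cm^3


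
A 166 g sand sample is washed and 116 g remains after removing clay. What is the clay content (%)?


Formula: Clay% = (W_total - W_washed) / W_total * 100
Clay mass = 166 - 116 = 50 g
Clay% = 50 / 166 * 100 = 30.1205%

30.1205%


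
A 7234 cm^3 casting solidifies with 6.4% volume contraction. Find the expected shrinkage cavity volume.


Formula: V_shrink = V_casting * shrinkage_pct / 100
V_shrink = 7234 cm^3 * 6.4 / 100 = 462.9760 cm^3

Answer: 462.9760 cm^3


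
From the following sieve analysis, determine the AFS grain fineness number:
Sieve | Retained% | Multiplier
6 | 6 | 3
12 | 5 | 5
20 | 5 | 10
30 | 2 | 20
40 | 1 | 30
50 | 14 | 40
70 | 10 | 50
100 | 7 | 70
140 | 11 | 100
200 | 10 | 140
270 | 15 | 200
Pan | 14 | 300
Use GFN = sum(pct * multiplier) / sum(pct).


Formula: GFN = sum(pct * multiplier) / sum(pct)
sum(pct * multiplier) = 11413
sum(pct) = 100
GFN = 11413 / 100 = 114.13

Final answer: 114.13


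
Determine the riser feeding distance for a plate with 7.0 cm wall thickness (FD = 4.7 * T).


Formula: FD = 4.7 * T  (riser feeding-distance rule)
FD = 4.7 * 7.0 cm = 32.9000 cm

Answer: 32.9000 cm


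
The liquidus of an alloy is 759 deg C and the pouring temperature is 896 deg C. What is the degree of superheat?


Formula: Superheat = T_pour - T_melt
Superheat = 896 - 759 = 137 deg C

Final answer: 137 deg C


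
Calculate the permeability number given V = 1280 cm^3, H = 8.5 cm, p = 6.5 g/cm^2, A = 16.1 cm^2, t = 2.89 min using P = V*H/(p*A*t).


Formula: Permeability Number P = (V * H) / (p * A * t)
Numerator: V * H = 1280 * 8.5 = 10880.0
Denominator: p * A * t = 6.5 * 16.1 * 2.89 = 302.4385
P = 10880.0 / 302.4385 = 35.9743

Final answer: 35.9743


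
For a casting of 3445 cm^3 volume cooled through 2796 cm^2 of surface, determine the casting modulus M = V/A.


Formula: Casting Modulus M = V / A
M = 3445 cm^3 / 2796 cm^2 = 1.2321 cm


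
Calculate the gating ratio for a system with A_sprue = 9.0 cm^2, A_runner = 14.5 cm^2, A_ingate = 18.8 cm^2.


Sprue:Runner:Ingate = 1 : 14.5/9.0 : 18.8/9.0 = 1:1.61:2.09

Answer: 1:1.61:2.09


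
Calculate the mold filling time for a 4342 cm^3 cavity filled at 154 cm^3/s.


Formula: t_fill = V_mold / Q_flow
t = 4342 cm^3 / 154 cm^3/s = 28.1948 s

28.1948 s


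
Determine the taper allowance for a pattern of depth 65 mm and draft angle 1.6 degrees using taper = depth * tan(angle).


Formula: taper = depth * tan(draft_angle)
tan(1.6 deg) = 0.0279325
taper = 65 mm * 0.0279325 = 1.8156 mm


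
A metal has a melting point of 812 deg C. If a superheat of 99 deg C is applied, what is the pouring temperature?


Formula: T_pour = T_melt + Superheat
T_pour = 812 + 99 = 911 deg C

Final answer: 911 deg C


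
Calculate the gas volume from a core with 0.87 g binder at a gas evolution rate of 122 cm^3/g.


Formula: V_gas = W_binder * gas_evolution_rate
V = 0.87 g * 122 cm^3/g = 106.1400 cm^3

Final answer: 106.1400 cm^3


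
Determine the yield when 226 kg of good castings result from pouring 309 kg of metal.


Formula: Casting Yield = (W_good / W_total) * 100
Yield = (226 kg / 309 kg) * 100 = 73.1392%

Final answer: 73.1392%


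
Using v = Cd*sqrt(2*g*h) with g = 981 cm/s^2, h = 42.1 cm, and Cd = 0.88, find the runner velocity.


Formula: v = Cd * sqrt(2 * g * h)  (Torricelli with discharge coefficient)
2*g*h = 2 * 981 * 42.1 = 82600.2 cm^2/s^2
sqrt(82600.2) = 287.40251 cm/s
v = 0.88 * 287.40251 = 252.9142 cm/s

Final answer: 252.9142 cm/s


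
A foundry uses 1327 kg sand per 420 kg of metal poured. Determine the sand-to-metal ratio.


Formula: Sand-to-Metal Ratio = W_sand / W_metal
Ratio = 1327 kg / 420 kg = 3.1595

3.1595


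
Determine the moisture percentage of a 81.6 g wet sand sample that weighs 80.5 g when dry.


Formula: MC = (W_wet - W_dry) / W_wet * 100
Water mass = 81.6 - 80.5 = 1.1 g
MC = 1.1 / 81.6 * 100 = 1.3480%

Answer: 1.3480%


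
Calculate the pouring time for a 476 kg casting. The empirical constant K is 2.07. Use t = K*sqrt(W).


Formula: t = K * sqrt(W)
sqrt(W) = sqrt(476) = 21.81742
t = 2.07 * 21.81742 = 45.1621 s

45.1621 s


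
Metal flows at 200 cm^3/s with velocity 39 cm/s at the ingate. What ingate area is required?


Formula: A_ingate = Q / v  (continuity equation)
A = 200 cm^3/s / 39 cm/s = 5.1282 cm^2

Final answer: 5.1282 cm^2


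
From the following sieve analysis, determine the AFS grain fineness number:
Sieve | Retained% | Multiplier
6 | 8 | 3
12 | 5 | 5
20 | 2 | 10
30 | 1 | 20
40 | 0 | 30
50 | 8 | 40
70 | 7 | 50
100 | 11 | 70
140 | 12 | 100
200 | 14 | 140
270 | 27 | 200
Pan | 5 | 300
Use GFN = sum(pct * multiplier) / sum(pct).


Formula: GFN = sum(pct * multiplier) / sum(pct)
sum(pct * multiplier) = 11589
sum(pct) = 100
GFN = 11589 / 100 = 115.89


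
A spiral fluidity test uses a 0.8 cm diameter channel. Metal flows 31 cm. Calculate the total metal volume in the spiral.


Formula: V = pi * (d/2)^2 * L  (cylinder volume)
Radius = 0.8/2 = 0.4 cm
V = pi * 0.4^2 * 31 = 15.5823 cm^3


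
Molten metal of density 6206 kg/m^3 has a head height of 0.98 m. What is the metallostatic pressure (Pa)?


Formula: P = rho * g * h
rho * g = 6206 * 9.81 = 60880.86 N/m^3
P = 60880.86 * 0.98 = 59663.2428 Pa


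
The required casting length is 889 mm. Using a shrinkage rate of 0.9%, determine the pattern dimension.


Formula: L_pattern = L_casting * (1 + shrinkage_rate/100)
Shrinkage factor = 1 + 0.9/100 = 1.009
L_pattern = 889 mm * 1.009 = 897.0010 mm

Answer: 897.0010 mm


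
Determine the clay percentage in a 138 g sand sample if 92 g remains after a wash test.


Formula: Clay% = (W_total - W_washed) / W_total * 100
Clay mass = 138 - 92 = 46 g
Clay% = 46 / 138 * 100 = 33.3333%

Answer: 33.3333%


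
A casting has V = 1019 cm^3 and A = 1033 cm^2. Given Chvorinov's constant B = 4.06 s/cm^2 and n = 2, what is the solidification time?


Formula: t_s = B * (V/A)^n  (Chvorinov's rule, n=2)
Modulus M = V/A = 1019/1033 = 0.986447 cm
M^2 = 0.986447^2 = 0.973078 cm^2
t_s = 4.06 * 0.973078 = 3.9507 s

3.9507 s


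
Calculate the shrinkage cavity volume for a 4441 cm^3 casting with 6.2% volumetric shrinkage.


Formula: V_shrink = V_casting * shrinkage_pct / 100
V_shrink = 4441 cm^3 * 6.2 / 100 = 275.3420 cm^3

Answer: 275.3420 cm^3


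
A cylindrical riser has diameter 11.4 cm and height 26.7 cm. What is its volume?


Formula: V = pi * (D/2)^2 * H  (cylinder volume)
Radius = D/2 = 11.4/2 = 5.7 cm
V = pi * 5.7^2 * 26.7 = 2725.2782 cm^3

Final answer: 2725.2782 cm^3


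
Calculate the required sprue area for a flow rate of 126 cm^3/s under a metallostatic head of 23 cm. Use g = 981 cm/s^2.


Formula: v = sqrt(2*g*h), A = Q/v
Velocity: v = sqrt(2 * 981 * 23) = sqrt(45126) = 212.4288 cm/s
Sprue area: A = Q / v = 126 / 212.4288 = 0.5931 cm^2

Final answer: 0.5931 cm^2


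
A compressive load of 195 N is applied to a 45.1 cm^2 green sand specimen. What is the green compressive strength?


Formula: Compressive Strength = Force / Area
Strength = 195 N / 45.1 cm^2 = 4.3237 N/cm^2

Final answer: 4.3237 N/cm^2


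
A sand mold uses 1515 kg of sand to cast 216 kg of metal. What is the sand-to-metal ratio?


Formula: Sand-to-Metal Ratio = W_sand / W_metal
Ratio = 1515 kg / 216 kg = 7.0139

7.0139


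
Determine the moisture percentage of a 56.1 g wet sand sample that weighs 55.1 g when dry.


Formula: MC = (W_wet - W_dry) / W_wet * 100
Water mass = 56.1 - 55.1 = 1.0 g
MC = 1.0 / 56.1 * 100 = 1.7825%

Final answer: 1.7825%


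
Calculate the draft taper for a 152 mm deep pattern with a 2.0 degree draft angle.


Formula: taper = depth * tan(draft_angle)
tan(2.0 deg) = 0.0349208
taper = 152 mm * 0.0349208 = 5.3080 mm

Final answer: 5.3080 mm


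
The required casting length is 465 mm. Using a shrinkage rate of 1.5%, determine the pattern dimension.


Formula: L_pattern = L_casting * (1 + shrinkage_rate/100)
Shrinkage factor = 1 + 1.5/100 = 1.015
L_pattern = 465 mm * 1.015 = 471.9750 mm

471.9750 mm


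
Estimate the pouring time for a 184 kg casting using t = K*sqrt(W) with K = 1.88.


Formula: t = K * sqrt(W)
sqrt(W) = sqrt(184) = 13.56466
t = 1.88 * 13.56466 = 25.5016 s


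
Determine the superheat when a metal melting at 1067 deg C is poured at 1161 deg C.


Formula: Superheat = T_pour - T_melt
Superheat = 1161 - 1067 = 94 deg C

Final answer: 94 deg C


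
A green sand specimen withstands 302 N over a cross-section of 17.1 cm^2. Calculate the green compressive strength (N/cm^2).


Formula: Compressive Strength = Force / Area
Strength = 302 N / 17.1 cm^2 = 17.6608 N/cm^2


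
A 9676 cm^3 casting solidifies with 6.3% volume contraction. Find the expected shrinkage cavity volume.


Formula: V_shrink = V_casting * shrinkage_pct / 100
V_shrink = 9676 cm^3 * 6.3 / 100 = 609.5880 cm^3

Answer: 609.5880 cm^3


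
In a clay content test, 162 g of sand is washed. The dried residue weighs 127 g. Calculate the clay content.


Formula: Clay% = (W_total - W_washed) / W_total * 100
Clay mass = 162 - 127 = 35 g
Clay% = 35 / 162 * 100 = 21.6049%

Final answer: 21.6049%


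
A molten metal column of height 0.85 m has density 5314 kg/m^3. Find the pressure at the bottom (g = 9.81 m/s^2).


Formula: P = rho * g * h
rho * g = 5314 * 9.81 = 52130.34 N/m^3
P = 52130.34 * 0.85 = 44310.7890 Pa

Final answer: 44310.7890 Pa


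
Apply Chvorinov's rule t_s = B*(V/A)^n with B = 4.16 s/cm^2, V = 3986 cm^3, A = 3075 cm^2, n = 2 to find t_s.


Formula: t_s = B * (V/A)^n  (Chvorinov's rule, n=2)
Modulus M = V/A = 3986/3075 = 1.296260 cm
M^2 = 1.296260^2 = 1.680290 cm^2
t_s = 4.16 * 1.680290 = 6.9900 s


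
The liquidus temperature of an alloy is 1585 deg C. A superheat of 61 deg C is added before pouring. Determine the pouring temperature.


Formula: T_pour = T_melt + Superheat
T_pour = 1585 + 61 = 1646 deg C

Answer: 1646 deg C


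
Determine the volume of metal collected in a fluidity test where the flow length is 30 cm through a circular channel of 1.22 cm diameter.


Formula: V = pi * (d/2)^2 * L  (cylinder volume)
Radius = 1.22/2 = 0.61 cm
V = pi * 0.61^2 * 30 = 35.0696 cm^3

Answer: 35.0696 cm^3


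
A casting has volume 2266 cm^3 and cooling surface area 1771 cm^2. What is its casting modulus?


Formula: Casting Modulus M = V / A
M = 2266 cm^3 / 1771 cm^2 = 1.2795 cm

Answer: 1.2795 cm


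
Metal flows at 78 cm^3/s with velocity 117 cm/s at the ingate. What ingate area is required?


Formula: A_ingate = Q / v  (continuity equation)
A = 78 cm^3/s / 117 cm/s = 0.6667 cm^2

Answer: 0.6667 cm^2


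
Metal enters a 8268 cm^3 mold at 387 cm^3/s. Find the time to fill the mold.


Formula: t_fill = V_mold / Q_flow
t = 8268 cm^3 / 387 cm^3/s = 21.3643 s


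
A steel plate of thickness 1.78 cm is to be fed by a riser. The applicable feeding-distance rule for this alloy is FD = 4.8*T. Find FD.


Formula: FD = 4.8 * T  (riser feeding-distance rule)
FD = 4.8 * 1.78 cm = 8.5440 cm

Final answer: 8.5440 cm


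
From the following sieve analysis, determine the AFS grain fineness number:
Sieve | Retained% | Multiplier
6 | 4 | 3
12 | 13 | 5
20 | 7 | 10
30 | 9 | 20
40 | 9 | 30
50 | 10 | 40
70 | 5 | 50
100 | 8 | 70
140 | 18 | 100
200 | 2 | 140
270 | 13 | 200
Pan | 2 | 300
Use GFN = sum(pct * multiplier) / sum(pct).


Formula: GFN = sum(pct * multiplier) / sum(pct)
sum(pct * multiplier) = 7087
sum(pct) = 100
GFN = 7087 / 100 = 70.87

70.87


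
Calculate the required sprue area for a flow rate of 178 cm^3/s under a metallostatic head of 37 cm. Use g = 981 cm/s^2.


Formula: v = sqrt(2*g*h), A = Q/v
Velocity: v = sqrt(2 * 981 * 37) = sqrt(72594) = 269.4327 cm/s
Sprue area: A = Q / v = 178 / 269.4327 = 0.6606 cm^2


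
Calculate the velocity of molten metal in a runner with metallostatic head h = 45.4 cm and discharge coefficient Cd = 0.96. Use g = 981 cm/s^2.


Formula: v = Cd * sqrt(2 * g * h)  (Torricelli with discharge coefficient)
2*g*h = 2 * 981 * 45.4 = 89074.8 cm^2/s^2
sqrt(89074.8) = 298.45402 cm/s
v = 0.96 * 298.45402 = 286.5159 cm/s


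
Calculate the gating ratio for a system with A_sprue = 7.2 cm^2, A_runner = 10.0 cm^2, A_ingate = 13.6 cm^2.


Sprue:Runner:Ingate = 1 : 10.0/7.2 : 13.6/7.2 = 1:1.39:1.89

1:1.39:1.89


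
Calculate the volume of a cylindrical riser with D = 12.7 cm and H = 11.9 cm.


Formula: V = pi * (D/2)^2 * H  (cylinder volume)
Radius = D/2 = 12.7/2 = 6.35 cm
V = pi * 6.35^2 * 11.9 = 1507.4548 cm^3

Answer: 1507.4548 cm^3


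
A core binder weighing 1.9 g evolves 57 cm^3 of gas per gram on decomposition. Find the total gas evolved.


Formula: V_gas = W_binder * gas_evolution_rate
V = 1.9 g * 57 cm^3/g = 108.3000 cm^3

Answer: 108.3000 cm^3


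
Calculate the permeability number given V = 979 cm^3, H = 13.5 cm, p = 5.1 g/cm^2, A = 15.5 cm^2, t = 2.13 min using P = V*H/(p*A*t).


Formula: Permeability Number P = (V * H) / (p * A * t)
Numerator: V * H = 979 * 13.5 = 13216.5
Denominator: p * A * t = 5.1 * 15.5 * 2.13 = 168.3765
P = 13216.5 / 168.3765 = 78.4937

Answer: 78.4937


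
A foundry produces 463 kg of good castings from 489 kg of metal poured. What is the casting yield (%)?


Formula: Casting Yield = (W_good / W_total) * 100
Yield = (463 kg / 489 kg) * 100 = 94.6830%


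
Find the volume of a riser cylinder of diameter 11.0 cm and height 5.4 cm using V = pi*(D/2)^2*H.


Formula: V = pi * (D/2)^2 * H  (cylinder volume)
Radius = D/2 = 11.0/2 = 5.5 cm
V = pi * 5.5^2 * 5.4 = 513.1792 cm^3


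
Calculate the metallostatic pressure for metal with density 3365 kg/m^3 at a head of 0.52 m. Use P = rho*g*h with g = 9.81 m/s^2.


Formula: P = rho * g * h
rho * g = 3365 * 9.81 = 33010.65 N/m^3
P = 33010.65 * 0.52 = 17165.5380 Pa


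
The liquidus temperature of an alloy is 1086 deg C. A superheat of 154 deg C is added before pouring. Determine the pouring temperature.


Formula: T_pour = T_melt + Superheat
T_pour = 1086 + 154 = 1240 deg C


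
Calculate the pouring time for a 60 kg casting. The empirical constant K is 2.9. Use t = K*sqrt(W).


Formula: t = K * sqrt(W)
sqrt(W) = sqrt(60) = 7.74597
t = 2.9 * 7.74597 = 22.4633 s

Final answer: 22.4633 s


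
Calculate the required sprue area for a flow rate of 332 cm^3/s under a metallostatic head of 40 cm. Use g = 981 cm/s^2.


Formula: v = sqrt(2*g*h), A = Q/v
Velocity: v = sqrt(2 * 981 * 40) = sqrt(78480) = 280.1428 cm/s
Sprue area: A = Q / v = 332 / 280.1428 = 1.1851 cm^2

Final answer: 1.1851 cm^2


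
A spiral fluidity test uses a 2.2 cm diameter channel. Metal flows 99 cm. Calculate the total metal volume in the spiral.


Formula: V = pi * (d/2)^2 * L  (cylinder volume)
Radius = 2.2/2 = 1.1 cm
V = pi * 1.1^2 * 99 = 376.3314 cm^3

Final answer: 376.3314 cm^3


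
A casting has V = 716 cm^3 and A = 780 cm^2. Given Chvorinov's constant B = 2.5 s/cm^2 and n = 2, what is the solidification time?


Formula: t_s = B * (V/A)^n  (Chvorinov's rule, n=2)
Modulus M = V/A = 716/780 = 0.917949 cm
M^2 = 0.917949^2 = 0.842630 cm^2
t_s = 2.5 * 0.842630 = 2.1066 s

2.1066 s


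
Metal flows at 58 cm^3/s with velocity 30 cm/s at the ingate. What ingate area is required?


Formula: A_ingate = Q / v  (continuity equation)
A = 58 cm^3/s / 30 cm/s = 1.9333 cm^2

Answer: 1.9333 cm^2


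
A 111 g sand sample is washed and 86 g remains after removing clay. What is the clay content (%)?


Formula: Clay% = (W_total - W_washed) / W_total * 100
Clay mass = 111 - 86 = 25 g
Clay% = 25 / 111 * 100 = 22.5225%


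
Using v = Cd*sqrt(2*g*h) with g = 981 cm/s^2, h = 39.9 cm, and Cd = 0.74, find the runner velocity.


Formula: v = Cd * sqrt(2 * g * h)  (Torricelli with discharge coefficient)
2*g*h = 2 * 981 * 39.9 = 78283.8 cm^2/s^2
sqrt(78283.8) = 279.79242 cm/s
v = 0.74 * 279.79242 = 207.0464 cm/s


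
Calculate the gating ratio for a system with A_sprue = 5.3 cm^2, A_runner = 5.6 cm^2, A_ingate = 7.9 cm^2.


Sprue:Runner:Ingate = 1 : 5.6/5.3 : 7.9/5.3 = 1:1.06:1.49

Final answer: 1:1.06:1.49


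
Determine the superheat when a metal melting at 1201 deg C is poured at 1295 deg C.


Formula: Superheat = T_pour - T_melt
Superheat = 1295 - 1201 = 94 deg C

Answer: 94 deg C


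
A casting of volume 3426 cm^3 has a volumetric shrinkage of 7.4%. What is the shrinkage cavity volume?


Formula: V_shrink = V_casting * shrinkage_pct / 100
V_shrink = 3426 cm^3 * 7.4 / 100 = 253.5240 cm^3


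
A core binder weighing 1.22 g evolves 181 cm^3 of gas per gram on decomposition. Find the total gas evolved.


Formula: V_gas = W_binder * gas_evolution_rate
V = 1.22 g * 181 cm^3/g = 220.8200 cm^3


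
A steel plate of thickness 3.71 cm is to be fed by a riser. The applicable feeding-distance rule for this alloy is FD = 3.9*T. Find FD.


Formula: FD = 3.9 * T  (riser feeding-distance rule)
FD = 3.9 * 3.71 cm = 14.4690 cm

14.4690 cm


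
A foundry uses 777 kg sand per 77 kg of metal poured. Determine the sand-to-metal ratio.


Formula: Sand-to-Metal Ratio = W_sand / W_metal
Ratio = 777 kg / 77 kg = 10.0909

Final answer: 10.0909


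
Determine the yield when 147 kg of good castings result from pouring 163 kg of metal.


Formula: Casting Yield = (W_good / W_total) * 100
Yield = (147 kg / 163 kg) * 100 = 90.1840%

Final answer: 90.1840%


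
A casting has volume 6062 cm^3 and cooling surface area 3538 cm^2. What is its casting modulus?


Formula: Casting Modulus M = V / A
M = 6062 cm^3 / 3538 cm^2 = 1.7134 cm

Final answer: 1.7134 cm


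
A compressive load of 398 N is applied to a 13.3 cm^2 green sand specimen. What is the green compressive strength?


Formula: Compressive Strength = Force / Area
Strength = 398 N / 13.3 cm^2 = 29.9248 N/cm^2

29.9248 N/cm^2


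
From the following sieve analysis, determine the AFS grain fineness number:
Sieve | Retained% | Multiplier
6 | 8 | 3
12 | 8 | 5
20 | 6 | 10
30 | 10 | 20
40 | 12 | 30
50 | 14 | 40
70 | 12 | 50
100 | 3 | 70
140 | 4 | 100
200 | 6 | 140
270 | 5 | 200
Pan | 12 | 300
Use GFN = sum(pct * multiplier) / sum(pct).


Formula: GFN = sum(pct * multiplier) / sum(pct)
sum(pct * multiplier) = 7894
sum(pct) = 100
GFN = 7894 / 100 = 78.94

Answer: 78.94


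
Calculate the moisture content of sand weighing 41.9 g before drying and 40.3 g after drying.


Formula: MC = (W_wet - W_dry) / W_wet * 100
Water mass = 41.9 - 40.3 = 1.6 g
MC = 1.6 / 41.9 * 100 = 3.8186%


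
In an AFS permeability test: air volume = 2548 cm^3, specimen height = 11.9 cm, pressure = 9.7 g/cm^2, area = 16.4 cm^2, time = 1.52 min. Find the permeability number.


Formula: Permeability Number P = (V * H) / (p * A * t)
Numerator: V * H = 2548 * 11.9 = 30321.2
Denominator: p * A * t = 9.7 * 16.4 * 1.52 = 241.8016
P = 30321.2 / 241.8016 = 125.3970

Final answer: 125.3970


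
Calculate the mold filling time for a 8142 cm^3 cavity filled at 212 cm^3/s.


Formula: t_fill = V_mold / Q_flow
t = 8142 cm^3 / 212 cm^3/s = 38.4057 s

38.4057 s


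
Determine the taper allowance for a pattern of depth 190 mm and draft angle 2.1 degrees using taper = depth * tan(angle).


Formula: taper = depth * tan(draft_angle)
tan(2.1 deg) = 0.0366683
taper = 190 mm * 0.0366683 = 6.9670 mm


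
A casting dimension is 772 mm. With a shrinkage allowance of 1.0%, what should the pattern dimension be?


Formula: L_pattern = L_casting * (1 + shrinkage_rate/100)
Shrinkage factor = 1 + 1.0/100 = 1.01
L_pattern = 772 mm * 1.01 = 779.7200 mm

Answer: 779.7200 mm


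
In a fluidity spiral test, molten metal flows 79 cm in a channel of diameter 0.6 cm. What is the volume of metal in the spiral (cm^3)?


Formula: V = pi * (d/2)^2 * L  (cylinder volume)
Radius = 0.6/2 = 0.3 cm
V = pi * 0.3^2 * 79 = 22.3367 cm^3

22.3367 cm^3


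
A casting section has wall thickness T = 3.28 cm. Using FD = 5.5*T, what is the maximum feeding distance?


Formula: FD = 5.5 * T  (riser feeding-distance rule)
FD = 5.5 * 3.28 cm = 18.0400 cm

Final answer: 18.0400 cm


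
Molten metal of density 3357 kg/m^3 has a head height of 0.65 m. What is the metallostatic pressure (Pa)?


Formula: P = rho * g * h
rho * g = 3357 * 9.81 = 32932.17 N/m^3
P = 32932.17 * 0.65 = 21405.9105 Pa

21405.9105 Pa


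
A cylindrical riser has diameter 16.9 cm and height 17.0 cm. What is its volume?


Formula: V = pi * (D/2)^2 * H  (cylinder volume)
Radius = D/2 = 16.9/2 = 8.45 cm
V = pi * 8.45^2 * 17.0 = 3813.3987 cm^3
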